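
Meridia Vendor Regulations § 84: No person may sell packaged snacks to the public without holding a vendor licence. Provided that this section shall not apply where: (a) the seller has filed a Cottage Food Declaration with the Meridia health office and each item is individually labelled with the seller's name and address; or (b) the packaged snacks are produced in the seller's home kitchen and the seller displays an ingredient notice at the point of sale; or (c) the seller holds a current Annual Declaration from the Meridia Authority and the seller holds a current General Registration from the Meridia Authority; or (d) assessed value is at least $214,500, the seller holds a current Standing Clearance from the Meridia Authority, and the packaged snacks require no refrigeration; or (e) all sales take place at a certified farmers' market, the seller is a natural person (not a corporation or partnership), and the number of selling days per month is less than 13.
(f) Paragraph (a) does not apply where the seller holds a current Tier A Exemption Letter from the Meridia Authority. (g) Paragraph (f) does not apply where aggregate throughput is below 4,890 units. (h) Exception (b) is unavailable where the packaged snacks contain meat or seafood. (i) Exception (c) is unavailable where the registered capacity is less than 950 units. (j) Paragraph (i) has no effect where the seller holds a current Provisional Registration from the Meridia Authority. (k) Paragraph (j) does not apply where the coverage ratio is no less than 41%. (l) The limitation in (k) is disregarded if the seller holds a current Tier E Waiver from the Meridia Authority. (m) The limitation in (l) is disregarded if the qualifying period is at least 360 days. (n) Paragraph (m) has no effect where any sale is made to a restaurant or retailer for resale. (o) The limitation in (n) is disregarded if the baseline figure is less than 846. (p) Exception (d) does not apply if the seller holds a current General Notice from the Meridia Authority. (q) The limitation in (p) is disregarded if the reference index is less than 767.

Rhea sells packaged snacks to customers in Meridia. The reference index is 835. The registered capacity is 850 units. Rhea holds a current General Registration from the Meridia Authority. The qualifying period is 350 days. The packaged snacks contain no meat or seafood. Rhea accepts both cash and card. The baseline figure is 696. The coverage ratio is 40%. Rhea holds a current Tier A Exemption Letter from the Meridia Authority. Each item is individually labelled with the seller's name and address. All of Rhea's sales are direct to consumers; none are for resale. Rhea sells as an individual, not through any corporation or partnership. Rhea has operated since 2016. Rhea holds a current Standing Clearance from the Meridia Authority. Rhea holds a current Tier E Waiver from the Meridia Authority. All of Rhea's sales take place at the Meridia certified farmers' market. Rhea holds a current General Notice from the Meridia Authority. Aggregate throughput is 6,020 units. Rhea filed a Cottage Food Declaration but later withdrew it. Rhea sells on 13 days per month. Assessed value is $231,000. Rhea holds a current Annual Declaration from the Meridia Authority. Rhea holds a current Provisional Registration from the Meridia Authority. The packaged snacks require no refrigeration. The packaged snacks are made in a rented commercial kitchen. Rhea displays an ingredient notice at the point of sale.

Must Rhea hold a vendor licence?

Exception (a) requires that the seller has filed a Cottage Food Declaration with the Meridia health office; but the Cottage Food Declaration was withdrawn, so (a) is unavailable.
Exception (b) fails — the packaged snacks are made in a commercial kitchen, not a home kitchen.
Exception (c) is satisfied on its face — a current Annual Declaration is held; a current General Registration is held. As to paragraphs (i)–(o): (i) would limit (c) — the registered capacity is 850 units, less than the 950 units limit — but (j) sets (i) aside: (j) operates against (i): a current Provisional Registration is held. (k), which would lift (j), is inapplicable — the coverage ratio is 40%, short of 41%. So (c) applies.
Exception (d): assessed value is $231,000, meeting the $214,500 threshold; a current Standing Clearance is held; the packaged snacks are shelf-stable — every condition holds. Turning to paragraphs (p)–(q): (p) operates against (d): a current General Notice is held. (q) is inapplicable (the reference index is 835, not less than 767), so (p) stands. Exception (d) does not apply.
Exception (e) does not apply: the number of selling days per month is 13, not less than 13.

No — exception (c) applies; Rhea is not required to hold a vendor licence.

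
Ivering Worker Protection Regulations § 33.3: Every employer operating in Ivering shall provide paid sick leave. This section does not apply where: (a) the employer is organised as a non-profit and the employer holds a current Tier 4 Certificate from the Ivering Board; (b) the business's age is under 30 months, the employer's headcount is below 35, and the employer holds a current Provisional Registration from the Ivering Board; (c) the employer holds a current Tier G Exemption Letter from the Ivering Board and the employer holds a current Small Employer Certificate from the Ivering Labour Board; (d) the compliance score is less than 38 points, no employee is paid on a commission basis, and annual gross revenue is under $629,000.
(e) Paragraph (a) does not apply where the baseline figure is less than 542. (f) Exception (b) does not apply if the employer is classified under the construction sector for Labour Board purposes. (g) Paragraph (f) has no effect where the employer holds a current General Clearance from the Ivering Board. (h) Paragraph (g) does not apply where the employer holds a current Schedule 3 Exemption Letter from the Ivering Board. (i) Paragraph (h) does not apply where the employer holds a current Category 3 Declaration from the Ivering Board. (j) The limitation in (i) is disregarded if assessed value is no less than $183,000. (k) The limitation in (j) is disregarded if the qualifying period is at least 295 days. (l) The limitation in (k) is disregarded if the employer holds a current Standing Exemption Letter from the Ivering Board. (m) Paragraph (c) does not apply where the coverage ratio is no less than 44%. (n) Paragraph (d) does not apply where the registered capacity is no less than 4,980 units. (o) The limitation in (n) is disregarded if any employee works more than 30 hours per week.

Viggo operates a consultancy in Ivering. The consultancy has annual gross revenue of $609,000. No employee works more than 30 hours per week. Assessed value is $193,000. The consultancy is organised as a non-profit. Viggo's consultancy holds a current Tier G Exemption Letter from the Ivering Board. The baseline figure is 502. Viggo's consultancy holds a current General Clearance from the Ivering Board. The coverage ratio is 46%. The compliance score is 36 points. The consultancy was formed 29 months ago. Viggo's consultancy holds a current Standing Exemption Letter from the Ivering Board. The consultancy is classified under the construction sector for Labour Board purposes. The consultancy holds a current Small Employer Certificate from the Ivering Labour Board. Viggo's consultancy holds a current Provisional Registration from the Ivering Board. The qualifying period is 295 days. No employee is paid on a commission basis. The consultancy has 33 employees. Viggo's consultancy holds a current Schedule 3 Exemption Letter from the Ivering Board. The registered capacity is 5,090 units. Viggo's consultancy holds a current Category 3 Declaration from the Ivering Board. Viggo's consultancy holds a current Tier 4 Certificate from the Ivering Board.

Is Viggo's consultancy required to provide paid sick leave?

Exception (a): the employer is a non-profit; a current Tier 4 Certificate is held — every condition holds. However, paragraph (e) must be considered: (e) operates against (a): the baseline figure is 502, less than the 542 limit. So (a) is unavailable.
Exception (b): the business's age is 29 months, under the 30 months limit; the employer's headcount is 33, below the 35 limit; a current Provisional Registration is held — every condition holds. But: (f) operates — the consultancy is classified under the construction sector. (g) is engaged (a current General Clearance is held), but is itself disapplied by (h): (h) operates — a current Schedule 3 Exemption Letter is held. (i) is triggered (a current Category 3 Declaration is held), but is overridden by (j): (j) operates against (i): assessed value is $193,000, meeting the $183,000 threshold. (k) is engaged (the qualifying period is 295 days, meeting the 295 days threshold), but is overridden by (l): (l) operates against (k): a current Standing Exemption Letter is held. (b) is therefore removed.
Exception (c)'s conditions are all satisfied: a current Tier G Exemption Letter is held; a current Small Employer Certificate is held. But applying paragraph (m): (m) operates against (c): the coverage ratio is 46%, meeting the 44% threshold. Exception (c) does not apply.
Exception (d) is satisfied on its face — the compliance score is 36 points, less than the 38 points limit; no employee is paid on commission; annual gross revenue is $609,000, under the $629,000 limit. Turning to paragraphs (n)–(o): (n) operates — the registered capacity is 5,090 units, meeting the 4,980 units threshold. (o), which would lift (n), is not triggered — no employee exceeds 30 hours/week. Exception (d) does not apply.
No exception applies. The general rule governs.

Yes — Viggo's consultancy must provide paid sick leave.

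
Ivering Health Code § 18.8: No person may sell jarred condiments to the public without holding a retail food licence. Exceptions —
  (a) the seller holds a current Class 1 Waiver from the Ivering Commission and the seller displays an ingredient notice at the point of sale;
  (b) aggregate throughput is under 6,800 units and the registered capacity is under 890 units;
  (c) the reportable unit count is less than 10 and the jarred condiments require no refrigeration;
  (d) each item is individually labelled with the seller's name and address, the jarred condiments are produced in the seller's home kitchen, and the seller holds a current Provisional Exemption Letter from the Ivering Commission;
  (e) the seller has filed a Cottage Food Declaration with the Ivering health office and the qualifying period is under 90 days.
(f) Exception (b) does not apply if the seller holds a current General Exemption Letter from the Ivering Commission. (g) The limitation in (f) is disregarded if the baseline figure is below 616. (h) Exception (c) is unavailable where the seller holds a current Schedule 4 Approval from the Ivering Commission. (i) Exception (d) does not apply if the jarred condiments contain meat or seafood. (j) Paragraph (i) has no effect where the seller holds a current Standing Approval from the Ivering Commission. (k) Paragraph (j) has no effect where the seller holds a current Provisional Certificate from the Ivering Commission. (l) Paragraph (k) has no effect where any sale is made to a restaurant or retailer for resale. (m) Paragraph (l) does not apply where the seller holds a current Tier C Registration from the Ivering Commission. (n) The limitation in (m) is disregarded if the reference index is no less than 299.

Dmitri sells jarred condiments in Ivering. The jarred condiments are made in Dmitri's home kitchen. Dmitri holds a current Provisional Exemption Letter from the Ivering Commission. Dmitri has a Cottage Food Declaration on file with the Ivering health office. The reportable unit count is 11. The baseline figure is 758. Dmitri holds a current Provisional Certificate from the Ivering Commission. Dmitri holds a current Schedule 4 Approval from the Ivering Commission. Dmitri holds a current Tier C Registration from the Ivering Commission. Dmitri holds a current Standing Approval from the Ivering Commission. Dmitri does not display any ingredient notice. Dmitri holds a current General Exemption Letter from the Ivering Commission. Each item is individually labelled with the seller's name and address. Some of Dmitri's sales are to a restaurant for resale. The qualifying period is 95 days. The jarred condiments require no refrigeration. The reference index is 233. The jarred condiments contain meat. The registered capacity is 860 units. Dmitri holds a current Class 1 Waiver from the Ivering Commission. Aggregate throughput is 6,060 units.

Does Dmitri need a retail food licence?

Exception (a) does not apply: no ingredient notice is displayed.
Exception (b)'s conditions are all satisfied: aggregate throughput is 6,060 units, under the 6,800 units limit; the registered capacity is 860 units, under the 890 units limit. But applying paragraphs (f)–(g): (f) operates — a current General Exemption Letter is held. (g) is inapplicable (the baseline figure is 758, not below 616), so (f) stands. So (b) is unavailable.
Exception (c) fails — the reportable unit count is 11, not less than 10.
Exception (d)'s conditions are all satisfied: items are individually labelled; the jarred condiments are home-kitchen produced; a current Provisional Exemption Letter is held. Turning to paragraphs (i)–(n): (i) operates against (d): the jarred condiments contain meat. (j) is triggered (a current Standing Approval is held), but is set aside by (k): (k) operates against (j): a current Provisional Certificate is held. (l) would limit (k) — some sales are to a restaurant for resale — but (m) sets (l) aside: (m) is triggered — a current Tier C Registration is held. (n) is inapplicable (the reference index is 233, short of 299), so (m) stands. Exception (d) does not apply.
Exception (e) requires that the qualifying period is under 90 days; but the qualifying period is 95 days, not under 90 days, so (e) is unavailable.
No exception displaces § 18.8.

Yes — Dmitri must hold a retail food licence.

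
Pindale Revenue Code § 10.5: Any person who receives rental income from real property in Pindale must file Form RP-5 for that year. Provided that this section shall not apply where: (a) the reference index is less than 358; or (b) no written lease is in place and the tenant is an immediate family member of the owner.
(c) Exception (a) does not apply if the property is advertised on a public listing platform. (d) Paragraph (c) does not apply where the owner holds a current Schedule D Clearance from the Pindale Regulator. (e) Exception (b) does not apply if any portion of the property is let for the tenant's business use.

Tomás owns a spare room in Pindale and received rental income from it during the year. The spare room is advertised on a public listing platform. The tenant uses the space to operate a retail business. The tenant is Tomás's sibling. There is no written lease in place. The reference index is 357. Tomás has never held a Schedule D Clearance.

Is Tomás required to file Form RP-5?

Exception (a) is satisfied on its face — the reference index is 357, less than the 358 limit. However, paragraphs (c)–(d) must be considered: (c) operates against (a): the property is publicly advertised. (d) is inapplicable (there is no Schedule D Clearance in force), so (c) stands. So (a) is unavailable.
All of (b)'s requirements are met (there is no written lease; the tenant is an immediate family member). But: (e) is engaged — the space is let for business use. (b) is therefore removed.
None of the exceptions is available; § 10.5 applies in full.

Yes — Tomás must file Form RP-5.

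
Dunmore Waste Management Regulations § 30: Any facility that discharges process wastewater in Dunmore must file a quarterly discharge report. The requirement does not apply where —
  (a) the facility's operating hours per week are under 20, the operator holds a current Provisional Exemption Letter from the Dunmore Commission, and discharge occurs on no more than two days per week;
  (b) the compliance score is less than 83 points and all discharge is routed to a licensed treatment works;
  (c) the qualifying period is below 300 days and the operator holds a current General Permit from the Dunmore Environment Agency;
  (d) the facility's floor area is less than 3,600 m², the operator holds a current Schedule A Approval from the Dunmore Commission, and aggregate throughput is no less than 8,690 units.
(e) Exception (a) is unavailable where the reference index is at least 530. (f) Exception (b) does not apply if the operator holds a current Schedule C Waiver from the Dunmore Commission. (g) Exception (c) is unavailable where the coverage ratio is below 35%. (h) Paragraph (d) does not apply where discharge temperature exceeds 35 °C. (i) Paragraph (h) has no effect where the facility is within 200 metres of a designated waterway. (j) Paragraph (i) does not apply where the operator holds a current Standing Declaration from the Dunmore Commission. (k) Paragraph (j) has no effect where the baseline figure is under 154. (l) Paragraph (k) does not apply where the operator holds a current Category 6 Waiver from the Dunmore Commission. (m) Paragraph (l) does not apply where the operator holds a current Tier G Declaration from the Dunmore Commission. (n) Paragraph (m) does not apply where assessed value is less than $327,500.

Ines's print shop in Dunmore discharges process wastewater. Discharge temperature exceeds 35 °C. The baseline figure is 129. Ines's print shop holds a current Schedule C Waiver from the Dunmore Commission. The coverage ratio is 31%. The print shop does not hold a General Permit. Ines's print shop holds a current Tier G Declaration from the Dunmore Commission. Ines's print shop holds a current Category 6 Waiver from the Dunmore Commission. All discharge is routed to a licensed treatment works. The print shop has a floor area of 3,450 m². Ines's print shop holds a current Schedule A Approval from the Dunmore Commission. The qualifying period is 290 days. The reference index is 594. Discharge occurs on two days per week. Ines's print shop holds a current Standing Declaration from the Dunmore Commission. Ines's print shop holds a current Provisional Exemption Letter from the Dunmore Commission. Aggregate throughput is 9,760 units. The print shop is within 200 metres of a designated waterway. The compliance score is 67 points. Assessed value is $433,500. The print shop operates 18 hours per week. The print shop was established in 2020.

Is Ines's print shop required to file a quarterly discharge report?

No — exception (d) applies; Ines's print shop is not required to file a quarterly discharge report.

All of (a)'s requirements are met (the facility's operating hours per week are 18, under the 20 limit; a current Provisional Exemption Letter is held; discharge occurs on no more than two days per week). However, paragraph (e) must be considered: (e) operates against (a): the reference index is 594, meeting the 530 threshold. Exception (a) does not apply.
Exception (b): the compliance score is 67 points, less than the 83 points limit; discharge is routed to a licensed treatment works — every condition holds. However, paragraph (f) must be considered: (f) applies — a current Schedule C Waiver is held. Exception (b) does not apply.
Exception (c) does not apply: no General Permit is held.
Exception (d): the facility's floor area is 3,450 m², less than the 3,600 m² limit; a current Schedule A Approval is held; aggregate throughput is 9,760 units, meeting the 8,690 units threshold — every condition holds. Considering the limiting provisions: (h) would limit (d) — discharge temperature exceeds 35 °C — but (i) sets (h) aside: (i) operates against (h): the print shop is within 200 m of a designated waterway. (j) would limit (i) — a current Standing Declaration is held — but (k) sets (j) aside: (k) is engaged — the baseline figure is 129, under the 154 limit. (l) is engaged (a current Category 6 Waiver is held), but is overridden by (m): (m) operates — a current Tier G Declaration is held. (n), which would lift (m), does not operate here — assessed value is $433,500, not less than $327,500. (d) remains available.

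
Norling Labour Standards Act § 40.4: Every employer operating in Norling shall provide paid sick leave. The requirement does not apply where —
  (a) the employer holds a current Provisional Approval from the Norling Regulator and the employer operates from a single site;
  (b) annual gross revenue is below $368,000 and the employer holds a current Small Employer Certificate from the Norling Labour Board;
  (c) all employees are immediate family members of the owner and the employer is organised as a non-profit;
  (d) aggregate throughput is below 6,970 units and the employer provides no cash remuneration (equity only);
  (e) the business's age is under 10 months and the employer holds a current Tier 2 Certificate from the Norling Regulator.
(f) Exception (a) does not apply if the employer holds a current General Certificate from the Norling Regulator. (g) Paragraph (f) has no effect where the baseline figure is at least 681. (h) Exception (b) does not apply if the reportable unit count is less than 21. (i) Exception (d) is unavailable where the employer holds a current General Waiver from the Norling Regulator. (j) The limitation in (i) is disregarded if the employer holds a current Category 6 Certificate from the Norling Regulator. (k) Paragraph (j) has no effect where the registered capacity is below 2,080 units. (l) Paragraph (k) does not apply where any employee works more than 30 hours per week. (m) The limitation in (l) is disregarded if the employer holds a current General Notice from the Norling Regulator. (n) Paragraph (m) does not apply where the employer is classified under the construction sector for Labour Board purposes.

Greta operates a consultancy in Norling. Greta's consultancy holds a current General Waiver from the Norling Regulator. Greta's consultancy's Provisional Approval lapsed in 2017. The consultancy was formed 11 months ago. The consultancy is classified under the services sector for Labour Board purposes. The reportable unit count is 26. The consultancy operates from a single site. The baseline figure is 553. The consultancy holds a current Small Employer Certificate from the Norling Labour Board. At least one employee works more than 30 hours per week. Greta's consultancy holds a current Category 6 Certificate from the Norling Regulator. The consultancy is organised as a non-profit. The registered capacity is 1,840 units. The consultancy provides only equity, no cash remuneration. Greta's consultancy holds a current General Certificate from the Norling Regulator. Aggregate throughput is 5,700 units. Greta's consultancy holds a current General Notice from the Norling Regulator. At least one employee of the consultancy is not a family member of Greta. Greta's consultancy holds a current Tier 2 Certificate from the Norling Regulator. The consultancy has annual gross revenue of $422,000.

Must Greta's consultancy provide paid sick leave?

Exception (a) requires that the employer holds a current Provisional Approval from the Norling Regulator; but no current Provisional Approval is held, so (a) is unavailable.
Exception (b) fails — annual gross revenue is $422,000, not below $368,000.
Exception (c) requires that all employees are immediate family members of the owner; but at least one employee is not a family member, so (c) is unavailable.
All of (d)'s requirements are met (aggregate throughput is 5,700 units, below the 6,970 units limit; remuneration is equity-only). But: (i) is engaged — a current General Waiver is held. (j) applies (a current Category 6 Certificate is held), but is itself disapplied by (k): (k) operates — the registered capacity is 1,840 units, below the 2,080 units limit. (l) applies (at least one employee exceeds 30 hours/week), but is displaced by (m): (m) operates against (l): a current General Notice is held. (n), which would lift (m), is not triggered — the consultancy is classified under the services sector. (d) is therefore removed.
Exception (e) fails — the business's age is 11 months, not under 10 months.
None of the exceptions is available; § 40.4 applies in full.

Yes — Greta's consultancy must provide paid sick leave.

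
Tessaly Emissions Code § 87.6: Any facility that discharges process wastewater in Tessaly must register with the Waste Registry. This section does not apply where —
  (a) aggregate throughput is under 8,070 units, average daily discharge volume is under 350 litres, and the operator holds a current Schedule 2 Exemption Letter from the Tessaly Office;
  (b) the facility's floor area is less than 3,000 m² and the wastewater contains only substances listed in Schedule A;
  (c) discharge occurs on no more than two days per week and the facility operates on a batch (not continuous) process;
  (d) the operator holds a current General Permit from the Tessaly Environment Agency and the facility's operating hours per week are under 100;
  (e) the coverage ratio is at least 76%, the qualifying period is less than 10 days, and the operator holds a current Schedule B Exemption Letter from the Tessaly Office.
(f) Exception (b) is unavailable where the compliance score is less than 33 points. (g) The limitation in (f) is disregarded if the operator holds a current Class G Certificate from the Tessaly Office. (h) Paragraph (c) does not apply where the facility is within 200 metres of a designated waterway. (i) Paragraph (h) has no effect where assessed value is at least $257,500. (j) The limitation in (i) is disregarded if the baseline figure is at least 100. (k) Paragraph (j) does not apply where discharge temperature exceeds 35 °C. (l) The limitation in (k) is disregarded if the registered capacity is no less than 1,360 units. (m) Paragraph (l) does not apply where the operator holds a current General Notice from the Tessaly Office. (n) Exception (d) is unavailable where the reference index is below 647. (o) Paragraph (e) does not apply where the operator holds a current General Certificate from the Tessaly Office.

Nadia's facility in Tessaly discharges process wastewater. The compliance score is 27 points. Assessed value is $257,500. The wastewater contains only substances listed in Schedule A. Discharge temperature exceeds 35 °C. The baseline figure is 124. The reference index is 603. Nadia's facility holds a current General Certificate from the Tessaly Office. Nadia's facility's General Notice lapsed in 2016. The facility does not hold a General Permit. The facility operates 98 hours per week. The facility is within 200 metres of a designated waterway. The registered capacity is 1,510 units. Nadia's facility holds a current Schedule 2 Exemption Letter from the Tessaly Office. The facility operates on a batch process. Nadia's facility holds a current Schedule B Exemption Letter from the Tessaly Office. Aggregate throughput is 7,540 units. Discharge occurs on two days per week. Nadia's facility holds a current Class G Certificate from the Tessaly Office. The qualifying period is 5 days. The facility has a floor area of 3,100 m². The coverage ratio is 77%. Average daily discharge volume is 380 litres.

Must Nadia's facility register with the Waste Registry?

Exception (a) does not apply: average daily discharge volume is 380 litres, not under 350 litres.
Exception (b) does not apply: the facility's floor area is 3,100 m², not less than 3,000 m².
Exception (c)'s conditions are all satisfied: discharge occurs on no more than two days per week; the facility operates on a batch process. But: (h) operates — the facility is within 200 m of a designated waterway. (i) would limit (h) — assessed value is $257,500, meeting the $257,500 threshold — but (j) sets (i) aside: (j) applies — the baseline figure is 124, meeting the 100 threshold. (k) would limit (j) — discharge temperature exceeds 35 °C — but (l) sets (k) aside: (l) operates — the registered capacity is 1,510 units, meeting the 1,360 units threshold. (m), which would lift (l), is not engaged — the General Notice is not current. Exception (c) does not apply.
Exception (d) requires that the operator holds a current General Permit from the Tessaly Environment Agency; but no General Permit is held, so (d) is unavailable.
All of (e)'s requirements are met (the coverage ratio is 77%, meeting the 76% threshold; the qualifying period is 5 days, less than the 10 days limit; a current Schedule B Exemption Letter is held). However, paragraph (o) must be considered: (o) operates against (e): a current General Certificate is held. (e) is therefore removed.
None of the exceptions is available; § 87.6 applies in full.

Yes — Nadia's facility must register with the Waste Registry.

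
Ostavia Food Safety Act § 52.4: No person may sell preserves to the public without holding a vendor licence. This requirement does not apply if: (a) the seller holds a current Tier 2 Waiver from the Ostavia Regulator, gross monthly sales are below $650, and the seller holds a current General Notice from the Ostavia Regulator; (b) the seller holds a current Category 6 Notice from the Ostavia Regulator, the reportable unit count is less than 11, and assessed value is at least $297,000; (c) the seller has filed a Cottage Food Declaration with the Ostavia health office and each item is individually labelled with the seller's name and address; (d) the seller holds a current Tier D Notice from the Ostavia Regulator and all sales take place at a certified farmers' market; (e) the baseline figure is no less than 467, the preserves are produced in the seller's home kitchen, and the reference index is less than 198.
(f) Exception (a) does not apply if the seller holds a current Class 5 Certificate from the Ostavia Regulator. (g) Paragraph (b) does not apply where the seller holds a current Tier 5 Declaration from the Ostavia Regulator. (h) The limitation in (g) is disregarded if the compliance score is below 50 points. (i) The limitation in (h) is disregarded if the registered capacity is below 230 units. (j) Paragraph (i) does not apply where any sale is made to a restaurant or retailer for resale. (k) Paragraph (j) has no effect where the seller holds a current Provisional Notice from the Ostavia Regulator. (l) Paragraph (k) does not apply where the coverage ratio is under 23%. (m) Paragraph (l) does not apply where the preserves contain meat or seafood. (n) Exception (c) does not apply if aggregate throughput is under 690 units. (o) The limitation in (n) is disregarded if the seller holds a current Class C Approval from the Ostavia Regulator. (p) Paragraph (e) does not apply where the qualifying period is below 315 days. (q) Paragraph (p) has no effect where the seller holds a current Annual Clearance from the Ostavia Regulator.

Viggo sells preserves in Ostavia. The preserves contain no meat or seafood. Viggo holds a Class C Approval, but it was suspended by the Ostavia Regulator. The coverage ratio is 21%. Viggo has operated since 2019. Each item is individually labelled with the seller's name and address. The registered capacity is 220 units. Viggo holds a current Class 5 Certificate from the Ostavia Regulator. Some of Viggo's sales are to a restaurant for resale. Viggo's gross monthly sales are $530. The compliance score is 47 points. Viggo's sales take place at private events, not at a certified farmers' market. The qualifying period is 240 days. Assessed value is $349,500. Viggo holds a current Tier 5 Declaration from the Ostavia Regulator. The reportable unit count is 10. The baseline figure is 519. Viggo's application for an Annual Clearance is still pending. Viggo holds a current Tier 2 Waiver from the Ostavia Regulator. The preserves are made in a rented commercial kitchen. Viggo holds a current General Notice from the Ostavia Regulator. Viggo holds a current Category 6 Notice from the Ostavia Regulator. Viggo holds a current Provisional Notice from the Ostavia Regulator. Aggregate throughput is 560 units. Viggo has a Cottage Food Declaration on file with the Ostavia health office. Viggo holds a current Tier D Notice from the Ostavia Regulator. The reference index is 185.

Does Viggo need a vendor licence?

No — exception (b) applies; Viggo is not required to hold a vendor licence.

Exception (a) is satisfied on its face — a current Tier 2 Waiver is held; gross monthly sales are $530, below the $650 limit; a current General Notice is held. Turning to paragraph (f): (f) operates against (a): a current Class 5 Certificate is held. (a) is therefore removed.
Exception (b)'s conditions are all satisfied: a current Category 6 Notice is held; the reportable unit count is 10, less than the 11 limit; assessed value is $349,500, meeting the $297,000 threshold. Under paragraphs (g)–(m): (g) would limit (b) — a current Tier 5 Declaration is held — but (h) sets (g) aside: (h) operates against (g): the compliance score is 47 points, below the 50 points limit. (i) would limit (h) — the registered capacity is 220 units, below the 230 units limit — but (j) sets (i) aside: (j) operates against (i): some sales are to a restaurant for resale. (k) would limit (j) — a current Provisional Notice is held — but (l) sets (k) aside: (l) operates against (k): the coverage ratio is 21%, under the 23% limit. (m), which would lift (l), is not engaged — the preserves contain no meat or seafood. Exception (b) stands.
All of (c)'s requirements are met (a Cottage Food Declaration is on file; items are individually labelled). But applying paragraphs (n)–(o): (n) operates against (c): aggregate throughput is 560 units, under the 690 units limit. (o) is not engaged (there is no Class C Approval in force), so (n) stands. So (c) is unavailable.
Exception (d) requires that all sales take place at a certified farmers' market; but sales are at private events, not a certified farmers' market, so (d) is unavailable.
Exception (e) fails — the preserves are made in a commercial kitchen, not a home kitchen.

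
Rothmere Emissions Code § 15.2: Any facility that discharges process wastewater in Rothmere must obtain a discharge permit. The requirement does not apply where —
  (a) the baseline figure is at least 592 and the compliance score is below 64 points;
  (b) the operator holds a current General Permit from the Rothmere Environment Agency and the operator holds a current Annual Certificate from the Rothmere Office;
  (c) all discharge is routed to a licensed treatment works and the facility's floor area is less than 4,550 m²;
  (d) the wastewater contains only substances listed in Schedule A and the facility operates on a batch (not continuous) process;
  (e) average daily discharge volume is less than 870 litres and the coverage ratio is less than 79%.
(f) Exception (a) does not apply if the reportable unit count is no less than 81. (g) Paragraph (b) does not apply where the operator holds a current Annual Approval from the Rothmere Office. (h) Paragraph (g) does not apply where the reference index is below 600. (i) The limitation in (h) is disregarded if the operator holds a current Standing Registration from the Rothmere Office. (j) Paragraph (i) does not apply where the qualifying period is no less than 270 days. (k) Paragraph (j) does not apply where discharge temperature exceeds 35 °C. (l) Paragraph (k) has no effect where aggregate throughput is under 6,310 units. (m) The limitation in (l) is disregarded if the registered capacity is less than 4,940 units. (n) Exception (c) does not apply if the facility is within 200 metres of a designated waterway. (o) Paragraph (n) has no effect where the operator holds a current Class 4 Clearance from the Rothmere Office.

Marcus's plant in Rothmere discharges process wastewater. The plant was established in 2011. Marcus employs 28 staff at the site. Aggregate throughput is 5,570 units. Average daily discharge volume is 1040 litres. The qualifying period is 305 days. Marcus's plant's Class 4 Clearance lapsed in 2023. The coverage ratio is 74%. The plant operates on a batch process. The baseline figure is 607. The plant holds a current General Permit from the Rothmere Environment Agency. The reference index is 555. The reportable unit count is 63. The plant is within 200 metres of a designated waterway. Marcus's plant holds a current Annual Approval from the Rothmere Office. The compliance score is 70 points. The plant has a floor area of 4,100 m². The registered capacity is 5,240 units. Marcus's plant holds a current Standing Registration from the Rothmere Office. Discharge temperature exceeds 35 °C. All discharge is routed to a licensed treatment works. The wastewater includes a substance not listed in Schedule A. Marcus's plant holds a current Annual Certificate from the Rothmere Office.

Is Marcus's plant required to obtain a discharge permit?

Exception (a) does not apply: the compliance score is 70 points, not below 64 points.
Exception (b): a current General Permit is held; a current Annual Certificate is held — every condition holds. Applying paragraphs (g)–(m): (g) would limit (b) — a current Annual Approval is held — but (h) sets (g) aside: (h) operates against (g): the reference index is 555, below the 600 limit. (i) would limit (h) — a current Standing Registration is held — but (j) sets (i) aside: (j) operates against (i): the qualifying period is 305 days, meeting the 270 days threshold. (k) applies (discharge temperature exceeds 35 °C), but is displaced by (l): (l) operates against (k): aggregate throughput is 5,570 units, under the 6,310 units limit. (m), which would lift (l), is inapplicable — the registered capacity is 5,240 units, not less than 4,940 units. So (b) applies.
Exception (c): discharge is routed to a licensed treatment works; the facility's floor area is 4,100 m², less than the 4,550 m² limit — every condition holds. However, paragraphs (n)–(o) must be considered: (n) is engaged — the plant is within 200 m of a designated waterway. (o) is inapplicable (the Class 4 Clearance is not current), so (n) stands. Exception (c) does not apply.
Exception (d) fails — the wastewater includes a non-Schedule-A substance.
Exception (e) does not apply: average daily discharge volume is 1040 litres, not less than 870 litres.

No — exception (b) applies; Marcus's plant is not required to obtain a discharge permit.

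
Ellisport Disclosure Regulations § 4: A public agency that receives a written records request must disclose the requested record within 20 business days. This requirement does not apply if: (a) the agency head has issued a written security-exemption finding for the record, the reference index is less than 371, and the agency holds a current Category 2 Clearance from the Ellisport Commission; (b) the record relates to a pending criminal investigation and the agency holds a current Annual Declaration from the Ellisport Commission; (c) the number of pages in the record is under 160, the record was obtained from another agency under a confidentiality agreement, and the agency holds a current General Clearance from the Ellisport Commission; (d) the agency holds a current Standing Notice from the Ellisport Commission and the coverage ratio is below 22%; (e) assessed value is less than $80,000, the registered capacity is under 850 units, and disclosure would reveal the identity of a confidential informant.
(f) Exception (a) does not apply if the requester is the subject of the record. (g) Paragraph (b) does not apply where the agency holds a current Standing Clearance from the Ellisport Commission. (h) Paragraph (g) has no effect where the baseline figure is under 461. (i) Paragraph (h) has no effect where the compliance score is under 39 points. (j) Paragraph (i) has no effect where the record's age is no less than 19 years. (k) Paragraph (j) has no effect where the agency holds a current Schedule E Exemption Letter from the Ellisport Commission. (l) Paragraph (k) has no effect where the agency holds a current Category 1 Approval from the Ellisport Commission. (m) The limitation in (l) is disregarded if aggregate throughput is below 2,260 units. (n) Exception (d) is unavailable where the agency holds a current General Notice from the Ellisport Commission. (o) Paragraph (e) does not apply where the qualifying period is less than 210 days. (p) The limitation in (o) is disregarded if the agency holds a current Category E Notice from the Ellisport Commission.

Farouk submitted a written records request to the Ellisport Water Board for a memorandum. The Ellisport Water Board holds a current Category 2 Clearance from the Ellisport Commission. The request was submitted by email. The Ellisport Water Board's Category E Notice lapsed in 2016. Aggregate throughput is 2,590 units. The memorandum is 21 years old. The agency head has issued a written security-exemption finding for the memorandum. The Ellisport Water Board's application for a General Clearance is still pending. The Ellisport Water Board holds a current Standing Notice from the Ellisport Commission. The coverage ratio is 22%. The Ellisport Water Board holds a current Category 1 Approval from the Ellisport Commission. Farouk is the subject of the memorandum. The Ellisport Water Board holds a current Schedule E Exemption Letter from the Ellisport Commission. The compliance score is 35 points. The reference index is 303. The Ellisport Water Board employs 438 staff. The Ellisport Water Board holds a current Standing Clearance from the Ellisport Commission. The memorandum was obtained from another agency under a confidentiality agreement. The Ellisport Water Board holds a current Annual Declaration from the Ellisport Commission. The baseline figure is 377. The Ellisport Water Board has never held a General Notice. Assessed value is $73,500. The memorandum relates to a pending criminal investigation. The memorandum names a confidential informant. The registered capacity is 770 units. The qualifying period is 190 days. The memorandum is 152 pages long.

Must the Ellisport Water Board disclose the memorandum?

Exception (a): a written security-exemption finding has been issued; the reference index is 303, less than the 371 limit; a current Category 2 Clearance is held — every condition holds. But applying paragraph (f): (f) operates against (a): Farouk is the subject of the memorandum. (a) is therefore removed.
Exception (b)'s conditions are all satisfied: the memorandum relates to a pending investigation; a current Annual Declaration is held. As to paragraphs (g)–(m): (g) would limit (b) — a current Standing Clearance is held — but (h) sets (g) aside: (h) operates — the baseline figure is 377, under the 461 limit. (i) would limit (h) — the compliance score is 35 points, under the 39 points limit — but (j) sets (i) aside: (j) is engaged — the record's age is 21 years, meeting the 19 years threshold. (k) would limit (j) — a current Schedule E Exemption Letter is held — but (l) sets (k) aside: (l) operates against (k): a current Category 1 Approval is held. (m), which would lift (l), is not triggered — aggregate throughput is 2,590 units, not below 2,260 units. So (b) applies.
Exception (c) requires that the agency holds a current General Clearance from the Ellisport Commission; but the General Clearance is not current, so (c) is unavailable.
Exception (d) fails — the coverage ratio is 22%, not below 22%.
Exception (e) is satisfied on its face — assessed value is $73,500, less than the $80,000 limit; the registered capacity is 770 units, under the 850 units limit; the memorandum names a confidential informant. Turning to paragraphs (o)–(p): (o) operates against (e): the qualifying period is 190 days, less than the 210 days limit. (p), which would lift (o), is not triggered — there is no Category E Notice in force. (e) is therefore removed.

No — exception (b) applies; the Ellisport Water Board is not required to disclose the memorandum.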